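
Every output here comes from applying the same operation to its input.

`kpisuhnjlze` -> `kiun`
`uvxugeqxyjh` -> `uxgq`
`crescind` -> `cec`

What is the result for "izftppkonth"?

ifpk

The transformation: delete the last 3 characters, then keep every other character starting from the first (positions 1st, 3rd, 5th, ...).
Applying both steps to "izftppkonth": "izftppko", then "ifpk".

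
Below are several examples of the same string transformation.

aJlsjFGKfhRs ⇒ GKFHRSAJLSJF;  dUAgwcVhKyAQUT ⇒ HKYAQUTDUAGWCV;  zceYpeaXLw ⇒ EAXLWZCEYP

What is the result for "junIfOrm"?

FORMJUNI

Rule — swap the front and back halves of the string, then convert every letter to uppercase.
On "junIfOrm": the first step gives "fOrmjunI", and the second then gives "FORMJUNI".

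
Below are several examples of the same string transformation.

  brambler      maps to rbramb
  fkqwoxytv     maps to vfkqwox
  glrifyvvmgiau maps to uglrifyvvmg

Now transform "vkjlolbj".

Looking at the pairs, the operation is to move the last 3 characters to the front (rotate right by 3), then delete the first 2 characters.
For "vkjlolbj" the result is "jvkjlo".

jvkjlo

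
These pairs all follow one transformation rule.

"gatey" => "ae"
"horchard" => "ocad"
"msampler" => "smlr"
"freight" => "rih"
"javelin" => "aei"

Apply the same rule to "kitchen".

ice

Each output is the input with this applied: keep every other character starting from the second (positions 2nd, 4th, 6th, ...).
For "kitchen" the result is "ice".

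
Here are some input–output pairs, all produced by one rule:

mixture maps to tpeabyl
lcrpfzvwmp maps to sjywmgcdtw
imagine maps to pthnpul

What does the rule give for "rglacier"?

ynshjply

The pattern: shift every letter 7 places forward in the alphabet (wrapping around).
Doing the same to "rglacier": "ynshjply".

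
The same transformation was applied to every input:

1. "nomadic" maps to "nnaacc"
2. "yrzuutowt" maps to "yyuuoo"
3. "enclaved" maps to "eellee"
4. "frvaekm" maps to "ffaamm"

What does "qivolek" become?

qqookk

Each output is the input with this applied: keep one character in every 3, starting at position 1 (positions 1st, 4th, 7th, ...), then double every character.
Doing the same to "qivolek": "qqookk".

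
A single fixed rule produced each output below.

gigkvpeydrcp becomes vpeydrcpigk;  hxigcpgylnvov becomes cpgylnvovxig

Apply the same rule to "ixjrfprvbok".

The rule is to delete the first character, then move the first 3 characters to the end (rotate left by 3).
On "ixjrfprvbok" that produces "fprvbokxjr".

fprvbokxjr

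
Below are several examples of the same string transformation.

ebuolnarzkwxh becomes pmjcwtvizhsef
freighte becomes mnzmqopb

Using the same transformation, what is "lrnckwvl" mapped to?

ttzvksed

Rule — shift every letter 8 places forward in the alphabet (wrapping around), then move the last character to the front.
So "lrnckwvl" becomes "ttzvksed".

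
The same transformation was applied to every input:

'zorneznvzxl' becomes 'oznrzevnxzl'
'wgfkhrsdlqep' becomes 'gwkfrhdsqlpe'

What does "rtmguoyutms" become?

trgmouuymts

In each case the input is transformed by: swap each adjacent pair of characters (1↔2, 3↔4, ...).
Doing the same to "rtmguoyutms": "trgmouuymts".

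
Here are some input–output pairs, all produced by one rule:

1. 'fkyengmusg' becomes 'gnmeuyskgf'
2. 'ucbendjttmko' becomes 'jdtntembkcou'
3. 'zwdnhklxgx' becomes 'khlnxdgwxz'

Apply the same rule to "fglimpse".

miplsgef

In each case the input is transformed by: take characters alternately from the front and the back (1st, last, 2nd, 2nd-last, ...), then reverse the string.
For "fglimpse", step one produces "fegslpim"; step two turns that into "miplsgef".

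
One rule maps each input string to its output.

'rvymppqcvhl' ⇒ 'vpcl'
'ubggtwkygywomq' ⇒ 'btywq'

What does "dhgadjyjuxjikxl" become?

hdjjx

The transformation: keep one character in every 3, starting at position 2 (positions 2nd, 5th, 8th, ...).
For "dhgadjyjuxjikxl" the result is "hdjjx".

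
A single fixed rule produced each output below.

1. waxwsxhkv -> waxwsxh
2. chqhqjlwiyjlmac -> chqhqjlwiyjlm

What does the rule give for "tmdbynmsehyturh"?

tmdbynmsehytu

Looking at the pairs, the operation is to delete the last 2 characters.
So "tmdbynmsehyturh" becomes "tmdbynmsehytu".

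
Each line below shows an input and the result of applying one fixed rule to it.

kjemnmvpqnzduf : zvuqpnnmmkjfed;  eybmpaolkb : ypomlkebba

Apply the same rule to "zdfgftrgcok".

ztrokggffdc

In each case the input is transformed by: sort the characters into reverse alphabetical order.
On "zdfgftrgcok" that produces "ztrokggffdc".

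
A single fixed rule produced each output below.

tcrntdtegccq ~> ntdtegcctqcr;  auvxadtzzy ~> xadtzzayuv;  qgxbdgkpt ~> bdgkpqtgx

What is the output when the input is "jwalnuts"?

The pattern: swap the first and last characters, then move the first 3 characters to the end (rotate left by 3).
On "jwalnuts": the first step gives "swalnutj", and the second then gives "lnutjswa".

lnutjswa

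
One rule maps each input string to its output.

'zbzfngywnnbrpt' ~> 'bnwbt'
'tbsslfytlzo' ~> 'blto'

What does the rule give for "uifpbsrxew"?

ibx

Looking at the pairs, the operation is to keep one character in every 3, starting at position 2 (positions 2nd, 5th, 8th, ...).
So "uifpbsrxew" becomes "ibx".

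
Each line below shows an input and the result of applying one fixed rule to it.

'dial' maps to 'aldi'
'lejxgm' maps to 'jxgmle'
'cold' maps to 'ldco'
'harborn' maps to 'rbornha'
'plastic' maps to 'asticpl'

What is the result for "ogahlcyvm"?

In each case the input is transformed by: move the first 2 characters to the end (rotate left by 2).
Doing the same to "ogahlcyvm": "ahlcyvmog".

ahlcyvmog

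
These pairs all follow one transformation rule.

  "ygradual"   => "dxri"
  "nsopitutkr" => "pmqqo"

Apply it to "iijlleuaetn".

What's happening: shift every letter 3 places backward in the alphabet (wrapping around), then keep every other character starting from the second (positions 2nd, 4th, 6th, ...).
Starting from "iijlleuaetn": after the first operation, "ffgiibrxbqk"; after the second, "fibxq".

fibxq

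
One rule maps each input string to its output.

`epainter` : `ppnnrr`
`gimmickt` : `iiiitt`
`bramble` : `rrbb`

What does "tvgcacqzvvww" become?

vvaazzww

Looking at the pairs, the operation is to keep one character in every 3, starting at position 2 (positions 2nd, 5th, 8th, ...), then double every character.
"tvgcacqzvvww" → "vazw" → "vvaazzww".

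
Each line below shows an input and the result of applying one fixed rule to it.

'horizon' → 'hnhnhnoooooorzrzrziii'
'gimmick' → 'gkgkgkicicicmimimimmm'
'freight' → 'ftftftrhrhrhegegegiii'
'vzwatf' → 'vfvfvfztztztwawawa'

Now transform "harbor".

hrhrhraoaoaorbrbrb

Looking at the pairs, the operation is to repeat every character 3 times, then take characters alternately from the front and the back (1st, last, 2nd, 2nd-last, ...).
For "harbor", step one produces "hhhaaarrrbbbooorrr"; step two turns that into "hrhrhraoaoaorbrbrb".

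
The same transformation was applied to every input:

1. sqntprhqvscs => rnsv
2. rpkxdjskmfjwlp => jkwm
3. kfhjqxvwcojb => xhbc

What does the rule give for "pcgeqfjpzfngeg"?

fggz

What's happening: keep one character in every 3, starting at position 3 (positions 3rd, 6th, 9th, ...), then swap each adjacent pair of characters (1↔2, 3↔4, ...).
"pcgeqfjpzfngeg" → "fggz".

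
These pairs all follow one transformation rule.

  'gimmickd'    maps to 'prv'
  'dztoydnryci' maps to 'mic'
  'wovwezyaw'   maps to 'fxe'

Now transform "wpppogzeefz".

Looking at the pairs, the operation is to shift every letter 9 places forward in the alphabet (wrapping around), then keep only the first 3 characters.
On "wpppogzeefz": the first step gives "fyyyxpinnoi", and the second then gives "fyy".

fyy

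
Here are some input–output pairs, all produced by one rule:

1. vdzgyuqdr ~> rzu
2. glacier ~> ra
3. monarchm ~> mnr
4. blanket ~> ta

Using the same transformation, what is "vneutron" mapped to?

The rule is to take characters alternately from the front and the back (1st, last, 2nd, 2nd-last, ...), then keep one character in every 3, starting at position 2 (positions 2nd, 5th, 8th, ...).
Applying both steps to "vneutron": "vnnoerut", then "net".

net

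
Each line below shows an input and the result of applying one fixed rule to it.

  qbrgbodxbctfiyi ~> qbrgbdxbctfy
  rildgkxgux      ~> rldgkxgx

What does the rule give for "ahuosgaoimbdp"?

Each output is the input with this applied: remove every vowel.
On "ahuosgaoimbdp" that produces "hsgmbdp".

hsgmbdp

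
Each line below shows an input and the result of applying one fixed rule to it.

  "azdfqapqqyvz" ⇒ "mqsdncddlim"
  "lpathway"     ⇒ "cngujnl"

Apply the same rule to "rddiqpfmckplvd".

qqvdcszpxcyiq

Rule — delete the first character, then shift every letter 13 places forward in the alphabet (wrapping around) — i.e. ROT13.
"rddiqpfmckplvd" → "ddiqpfmckplvd" → "qqvdcszpxcyiq".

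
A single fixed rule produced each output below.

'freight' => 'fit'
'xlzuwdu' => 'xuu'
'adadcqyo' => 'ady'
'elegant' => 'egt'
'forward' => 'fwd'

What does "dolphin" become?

The rule is to keep one character in every 3, starting at position 1 (positions 1st, 4th, 7th, ...).
For "dolphin" the result is "dpn".

dpn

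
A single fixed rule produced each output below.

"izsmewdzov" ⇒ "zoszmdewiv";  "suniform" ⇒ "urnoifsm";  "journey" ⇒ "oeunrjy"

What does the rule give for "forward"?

Rule — take characters alternately from the front and the back (1st, last, 2nd, 2nd-last, ...), then move the first 2 characters to the end (rotate left by 2).
Applying both steps to "forward": "fdorraw", then "orrawfd".

orrawfd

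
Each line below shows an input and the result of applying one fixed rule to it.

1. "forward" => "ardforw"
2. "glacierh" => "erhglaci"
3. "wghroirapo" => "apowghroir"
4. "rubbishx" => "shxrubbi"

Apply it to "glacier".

ierglac

In each case the input is transformed by: move the last 3 characters to the front (rotate right by 3).
"glacier" → "ierglac".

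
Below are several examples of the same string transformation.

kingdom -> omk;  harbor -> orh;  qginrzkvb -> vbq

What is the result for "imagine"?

nei

The pattern: move the last 2 characters to the front (rotate right by 2), then keep only the first 3 characters.
Doing the same to "imagine": "nei".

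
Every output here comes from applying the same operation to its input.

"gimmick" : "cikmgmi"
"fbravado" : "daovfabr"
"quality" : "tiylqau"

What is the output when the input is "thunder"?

Each output is the input with this applied: move the last 2 characters to the front (rotate right by 2), then take characters alternately from the front and the back (1st, last, 2nd, 2nd-last, ...).
So "thunder" becomes "edrntuh".
(Check on "gimmick": → "ckgimmi" → "cikmgmi" ✓)

edrntuh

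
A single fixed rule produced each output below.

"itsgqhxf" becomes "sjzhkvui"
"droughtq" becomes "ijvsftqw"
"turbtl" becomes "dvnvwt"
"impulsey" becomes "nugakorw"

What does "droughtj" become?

The transformation: swap the front and back halves of the string, then shift every letter 2 places forward in the alphabet (wrapping around).
Applying that to "droughtj" gives "ijvlftqw".
(Check on "droughtq": → "ghtqdrou" → "ijvsftqw" ✓)

ijvlftqw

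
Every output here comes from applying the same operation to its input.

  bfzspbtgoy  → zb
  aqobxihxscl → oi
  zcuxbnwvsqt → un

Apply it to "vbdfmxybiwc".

dx

Each output is the input with this applied: delete the last 3 characters, then keep one character in every 3, starting at position 3 (positions 3rd, 6th, 9th, ...).
For "vbdfmxybiwc", step one produces "vbdfmxyb"; step two turns that into "dx".
(Check on "bfzspbtgoy": → "bfzspbt" → "zb" ✓)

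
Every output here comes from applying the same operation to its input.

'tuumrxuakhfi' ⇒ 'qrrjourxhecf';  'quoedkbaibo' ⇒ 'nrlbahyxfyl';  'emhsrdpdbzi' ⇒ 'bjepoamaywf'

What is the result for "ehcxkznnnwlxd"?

bezuhwkkktiua

Looking at the pairs, the operation is to shift every letter 3 places backward in the alphabet (wrapping around).
Doing the same to "ehcxkznnnwlxd": "bezuhwkkktiua".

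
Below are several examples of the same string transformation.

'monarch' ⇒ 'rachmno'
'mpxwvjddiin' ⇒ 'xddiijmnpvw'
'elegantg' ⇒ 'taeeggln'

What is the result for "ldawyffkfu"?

In each case the input is transformed by: sort the characters into alphabetical order, then move the last character to the front.
Starting from "ldawyffkfu": after the first operation, "adfffkluwy"; after the second, "yadfffkluw".
(Check on "monarch": → "achmnor" → "rachmno" ✓)

yadfffkluw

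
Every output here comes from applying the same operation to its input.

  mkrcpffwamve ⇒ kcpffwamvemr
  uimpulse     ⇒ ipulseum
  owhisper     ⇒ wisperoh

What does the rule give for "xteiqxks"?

Each output is the input with this applied: move the first 2 characters to the end (rotate left by 2), then swap the first and last characters.
Starting from "xteiqxks": after the first operation, "eiqxksxt"; after the second, "tiqxksxe".

tiqxksxe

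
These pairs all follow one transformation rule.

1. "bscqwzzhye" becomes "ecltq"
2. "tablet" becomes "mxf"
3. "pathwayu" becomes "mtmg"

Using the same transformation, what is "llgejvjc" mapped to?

xqho

Rule — keep every other character starting from the second (positions 2nd, 4th, 6th, ...), then shift every letter 12 places forward in the alphabet (wrapping around).
On "llgejvjc" that produces "xqho".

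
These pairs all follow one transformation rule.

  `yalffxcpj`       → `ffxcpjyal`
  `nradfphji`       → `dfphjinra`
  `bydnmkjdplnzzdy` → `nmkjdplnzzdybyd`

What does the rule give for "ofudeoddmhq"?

deoddmhqofu

The transformation: move the first 3 characters to the end (rotate left by 3).
So "ofudeoddmhq" becomes "deoddmhqofu".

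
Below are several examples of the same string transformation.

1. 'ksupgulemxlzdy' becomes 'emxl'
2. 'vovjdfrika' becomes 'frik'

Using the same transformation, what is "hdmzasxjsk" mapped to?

The rule is to swap the front and back halves of the string, then keep only the first 4 characters.
On "hdmzasxjsk" that produces "sxjs".

sxjs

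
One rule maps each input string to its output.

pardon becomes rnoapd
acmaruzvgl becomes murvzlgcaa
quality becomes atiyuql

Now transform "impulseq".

pslqemiu

In each case the input is transformed by: swap each adjacent pair of characters (1↔2, 3↔4, ...), then move the first 3 characters to the end (rotate left by 3).
Starting from "impulseq": after the first operation, "miupslqe"; after the second, "pslqemiu".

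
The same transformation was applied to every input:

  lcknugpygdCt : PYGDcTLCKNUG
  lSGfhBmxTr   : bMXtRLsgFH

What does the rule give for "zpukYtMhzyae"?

mHZYAEZPUKyT

Rule — flip the case of every letter, then swap the front and back halves of the string.
"zpukYtMhzyae" → "ZPUKyTmHZYAE" → "mHZYAEZPUKyT".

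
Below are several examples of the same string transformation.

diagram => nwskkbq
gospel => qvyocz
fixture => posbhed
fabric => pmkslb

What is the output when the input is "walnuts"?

gckdvex

In each case the input is transformed by: take characters alternately from the front and the back (1st, last, 2nd, 2nd-last, ...), then shift every letter 10 places forward in the alphabet (wrapping around).
Doing the same to "walnuts": "gckdvex".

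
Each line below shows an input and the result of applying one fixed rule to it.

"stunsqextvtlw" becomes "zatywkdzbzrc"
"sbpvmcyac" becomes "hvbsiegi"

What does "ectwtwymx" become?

The pattern: shift every letter 6 places forward in the alphabet (wrapping around), then delete the first character.
Starting from "ectwtwymx": after the first operation, "kizczcesd"; after the second, "izczcesd".

izczcesd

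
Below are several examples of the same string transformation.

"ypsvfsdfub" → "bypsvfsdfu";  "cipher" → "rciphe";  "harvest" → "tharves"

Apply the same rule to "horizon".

nhorizo

Looking at the pairs, the operation is to move the last character to the front.
Doing the same to "horizon": "nhorizo".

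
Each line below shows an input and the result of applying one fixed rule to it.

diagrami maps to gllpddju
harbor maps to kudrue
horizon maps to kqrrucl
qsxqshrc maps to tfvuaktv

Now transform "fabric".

What's happening: shift every letter 3 places forward in the alphabet (wrapping around), then take characters alternately from the front and the back (1st, last, 2nd, 2nd-last, ...).
Starting from "fabric": after the first operation, "ideulf"; after the second, "ifdleu".

ifdleu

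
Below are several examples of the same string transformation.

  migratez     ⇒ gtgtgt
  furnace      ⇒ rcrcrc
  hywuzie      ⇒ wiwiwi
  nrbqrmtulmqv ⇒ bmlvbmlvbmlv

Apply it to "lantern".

nrnrnr

The pattern: keep one character in every 3, starting at position 3 (positions 3rd, 6th, 9th, ...), then write the whole string 3 times in a row.
On "lantern": the first step gives "nr", and the second then gives "nrnrnr".
(Check on "hywuzie": → "wi" → "wiwiwi" ✓)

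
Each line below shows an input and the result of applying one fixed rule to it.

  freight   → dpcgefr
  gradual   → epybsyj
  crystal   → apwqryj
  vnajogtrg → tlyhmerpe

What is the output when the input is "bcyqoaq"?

zawomyo

The rule is to shift every letter 2 places backward in the alphabet (wrapping around).
Applying that to "bcyqoaq" gives "zawomyo".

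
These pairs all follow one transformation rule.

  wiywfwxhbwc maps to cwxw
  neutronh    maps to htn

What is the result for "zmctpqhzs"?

sth

The pattern: swap the first and last characters, then keep one character in every 3, starting at position 1 (positions 1st, 4th, 7th, ...).
Applying both steps to "zmctpqhzs": "smctpqhzz", then "sth".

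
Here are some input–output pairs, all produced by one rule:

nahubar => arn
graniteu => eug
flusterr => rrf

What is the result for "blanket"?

etb

Rule — move the last 2 characters to the front (rotate right by 2), then keep only the first 3 characters.
"blanket" → "etblank" → "etb".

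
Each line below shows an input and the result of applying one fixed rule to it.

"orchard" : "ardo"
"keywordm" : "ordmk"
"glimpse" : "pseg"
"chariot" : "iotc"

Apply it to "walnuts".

utsw

In each case the input is transformed by: move the first character to the end, then delete the first 3 characters.
Starting from "walnuts": after the first operation, "alnutsw"; after the second, "utsw".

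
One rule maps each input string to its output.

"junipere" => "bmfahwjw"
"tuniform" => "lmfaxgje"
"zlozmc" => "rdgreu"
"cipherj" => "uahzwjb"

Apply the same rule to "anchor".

What's happening: shift every letter 8 places backward in the alphabet (wrapping around).
So "anchor" becomes "sfuzgj".

sfuzgj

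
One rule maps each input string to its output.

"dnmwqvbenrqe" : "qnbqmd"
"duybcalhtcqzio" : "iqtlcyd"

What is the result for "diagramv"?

Rule — reverse the string, then keep every other character starting from the second (positions 2nd, 4th, 6th, ...).
"diagramv" → "vmargaid" → "mrad".
(Check on "duybcalhtcqzio": → "oizqcthlacbyud" → "iqtlcyd" ✓)

mrad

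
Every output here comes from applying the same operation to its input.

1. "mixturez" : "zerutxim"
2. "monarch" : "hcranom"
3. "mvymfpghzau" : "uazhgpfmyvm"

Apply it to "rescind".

Looking at the pairs, the operation is to reverse the string.
Doing the same to "rescind": "dnicser".

dnicser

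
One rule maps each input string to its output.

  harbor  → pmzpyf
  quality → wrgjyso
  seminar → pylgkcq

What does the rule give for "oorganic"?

aglyepmm

The pattern: shift every letter 2 places backward in the alphabet (wrapping around), then reverse the string.
For "oorganic", step one produces "mmpeylga"; step two turns that into "aglyepmm".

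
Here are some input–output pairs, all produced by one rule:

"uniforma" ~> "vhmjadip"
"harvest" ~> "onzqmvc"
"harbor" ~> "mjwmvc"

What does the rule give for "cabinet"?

In each case the input is transformed by: reverse the string, then shift every letter 5 places backward in the alphabet (wrapping around).
Doing the same to "cabinet": "ozidwvx".

ozidwvx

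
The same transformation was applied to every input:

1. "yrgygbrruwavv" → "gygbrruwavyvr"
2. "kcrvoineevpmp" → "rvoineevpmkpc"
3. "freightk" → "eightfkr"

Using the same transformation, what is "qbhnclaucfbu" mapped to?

Looking at the pairs, the operation is to swap the first and last characters, then move the first 2 characters to the end (rotate left by 2).
Applying both steps to "qbhnclaucfbu": "ubhnclaucfbq", then "hnclaucfbqub".

hnclaucfbqub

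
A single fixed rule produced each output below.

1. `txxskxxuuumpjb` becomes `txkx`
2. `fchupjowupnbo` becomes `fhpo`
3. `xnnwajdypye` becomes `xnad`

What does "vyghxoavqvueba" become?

The pattern: keep every other character starting from the first (positions 1st, 3rd, 5th, ...), then keep only the first 4 characters.
For "vyghxoavqvueba", step one produces "vgxaqub"; step two turns that into "vgxa".

vgxa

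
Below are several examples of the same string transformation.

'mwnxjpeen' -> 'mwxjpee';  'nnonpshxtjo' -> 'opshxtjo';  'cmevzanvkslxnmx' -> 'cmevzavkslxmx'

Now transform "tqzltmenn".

tqzltme

Each output is the input with this applied: remove every "n".
For "tqzltmenn" the result is "tqzltme".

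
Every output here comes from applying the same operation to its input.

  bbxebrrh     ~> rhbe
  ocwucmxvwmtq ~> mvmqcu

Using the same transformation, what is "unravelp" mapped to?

epna

Each output is the input with this applied: keep every other character starting from the second (positions 2nd, 4th, 6th, ...), then move the first 2 characters to the end (rotate left by 2).
Working it through for "unravelp": intermediate "naep", final "epna".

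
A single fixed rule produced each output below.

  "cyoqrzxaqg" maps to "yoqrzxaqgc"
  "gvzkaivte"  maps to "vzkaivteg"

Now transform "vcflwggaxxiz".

Rule — move the first character to the end.
"vcflwggaxxiz" → "cflwggaxxizv".

cflwggaxxizv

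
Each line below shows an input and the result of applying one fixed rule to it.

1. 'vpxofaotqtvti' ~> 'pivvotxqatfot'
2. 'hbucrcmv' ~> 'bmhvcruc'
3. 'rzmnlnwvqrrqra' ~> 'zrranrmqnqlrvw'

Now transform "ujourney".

jeuyuron

The pattern: swap each adjacent pair of characters (1↔2, 3↔4, ...), then take characters alternately from the front and the back (1st, last, 2nd, 2nd-last, ...).
"ujourney" → "jeuyuron".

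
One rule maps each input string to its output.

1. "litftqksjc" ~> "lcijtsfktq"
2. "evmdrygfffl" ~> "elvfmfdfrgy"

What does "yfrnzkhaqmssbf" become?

Rule — take characters alternately from the front and the back (1st, last, 2nd, 2nd-last, ...).
Applying that to "yfrnzkhaqmssbf" gives "yffbrsnszmkqha".

yffbrsnszmkqha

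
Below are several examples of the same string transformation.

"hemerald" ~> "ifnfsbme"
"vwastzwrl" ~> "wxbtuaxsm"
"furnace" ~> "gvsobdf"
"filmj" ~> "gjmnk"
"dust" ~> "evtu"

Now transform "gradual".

What's happening: shift every letter 1 place forward in the alphabet (wrapping around).
Applying that to "gradual" gives "hsbevbm".

hsbevbm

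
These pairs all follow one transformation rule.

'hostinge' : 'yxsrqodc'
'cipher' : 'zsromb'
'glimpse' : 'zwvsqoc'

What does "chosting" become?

yxsrqmdc

Looking at the pairs, the operation is to shift every letter 10 places forward in the alphabet (wrapping around), then sort the characters into reverse alphabetical order.
"chosting" → "mrycdsxq" → "yxsrqmdc".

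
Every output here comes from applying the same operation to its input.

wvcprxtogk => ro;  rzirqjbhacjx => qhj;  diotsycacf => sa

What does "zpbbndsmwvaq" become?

The pattern: delete the first 3 characters, then keep one character in every 3, starting at position 2 (positions 2nd, 5th, 8th, ...).
On "zpbbndsmwvaq": the first step gives "bndsmwvaq", and the second then gives "nma".

nma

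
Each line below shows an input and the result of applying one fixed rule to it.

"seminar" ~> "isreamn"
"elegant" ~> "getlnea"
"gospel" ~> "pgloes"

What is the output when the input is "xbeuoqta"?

The rule is to take characters alternately from the front and the back (1st, last, 2nd, 2nd-last, ...), then move the last character to the front.
For "xbeuoqta", step one produces "xabtequo"; step two turns that into "oxabtequ".

oxabtequ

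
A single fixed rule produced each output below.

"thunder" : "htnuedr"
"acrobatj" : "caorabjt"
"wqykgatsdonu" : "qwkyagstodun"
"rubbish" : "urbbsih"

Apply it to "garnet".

What's happening: swap each adjacent pair of characters (1↔2, 3↔4, ...).
For "garnet" the result is "agnrte".

agnrte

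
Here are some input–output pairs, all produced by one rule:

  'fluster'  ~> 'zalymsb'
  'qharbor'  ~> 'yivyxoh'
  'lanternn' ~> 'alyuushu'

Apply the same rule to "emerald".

In each case the input is transformed by: move the first 3 characters to the end (rotate left by 3), then shift every letter 7 places forward in the alphabet (wrapping around).
For "emerald", step one produces "raldeme"; step two turns that into "yhskltl".

yhskltl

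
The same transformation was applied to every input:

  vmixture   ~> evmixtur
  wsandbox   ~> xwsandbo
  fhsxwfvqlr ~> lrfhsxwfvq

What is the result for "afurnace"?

eafurnac

The pattern: move the first 3 characters to the end (rotate left by 3), then swap the front and back halves of the string.
On "afurnace": the first step gives "rnaceafu", and the second then gives "eafurnac".
(Check on "vmixture": → "xturevmi" → "evmixtur" ✓)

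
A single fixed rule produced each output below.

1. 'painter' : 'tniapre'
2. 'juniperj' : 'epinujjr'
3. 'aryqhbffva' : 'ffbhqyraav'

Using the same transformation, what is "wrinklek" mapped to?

What's happening: reverse the string, then move the first 2 characters to the end (rotate left by 2).
Applying that to "wrinklek" gives "lknirwke".

lknirwke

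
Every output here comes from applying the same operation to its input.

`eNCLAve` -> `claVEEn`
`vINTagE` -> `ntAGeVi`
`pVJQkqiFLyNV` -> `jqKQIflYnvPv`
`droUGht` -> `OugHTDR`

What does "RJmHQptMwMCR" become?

MhqPTmWmcrrj

The transformation: flip the case of every letter, then move the first 2 characters to the end (rotate left by 2).
"RJmHQptMwMCR" → "rjMhqPTmWmcr" → "MhqPTmWmcrrj".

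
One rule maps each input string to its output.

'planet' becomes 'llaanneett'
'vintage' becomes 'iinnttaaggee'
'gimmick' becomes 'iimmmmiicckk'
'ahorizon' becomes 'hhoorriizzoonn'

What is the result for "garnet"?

aarrnneett

The rule is to delete the first character, then double every character.
For "garnet", step one produces "arnet"; step two turns that into "aarrnneett".
(Check on "gimmick": → "immick" → "iimmmmiicckk" ✓)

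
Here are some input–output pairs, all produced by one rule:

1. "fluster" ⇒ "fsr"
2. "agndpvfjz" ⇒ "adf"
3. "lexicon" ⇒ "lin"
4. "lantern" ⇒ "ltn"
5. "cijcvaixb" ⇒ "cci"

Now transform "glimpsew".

gme

The pattern: keep one character in every 3, starting at position 1 (positions 1st, 4th, 7th, ...).
For "glimpsew" the result is "gme".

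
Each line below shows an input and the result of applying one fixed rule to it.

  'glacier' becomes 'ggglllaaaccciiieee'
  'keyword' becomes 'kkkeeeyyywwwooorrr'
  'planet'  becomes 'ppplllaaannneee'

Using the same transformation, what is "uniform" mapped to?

Rule — delete the last character, then repeat every character 3 times.
Starting from "uniform": after the first operation, "unifor"; after the second, "uuunnniiifffooorrr".

uuunnniiifffooorrr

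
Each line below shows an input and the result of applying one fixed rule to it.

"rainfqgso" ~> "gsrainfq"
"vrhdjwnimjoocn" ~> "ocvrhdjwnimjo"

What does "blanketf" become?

The pattern: delete the last character, then move the last 2 characters to the front (rotate right by 2).
Starting from "blanketf": after the first operation, "blanket"; after the second, "etblank".
(Check on "rainfqgso": → "rainfqgs" → "gsrainfq" ✓)

etblank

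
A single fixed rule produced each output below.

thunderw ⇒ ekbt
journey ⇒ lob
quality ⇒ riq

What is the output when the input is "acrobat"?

The rule is to keep every other character starting from the second (positions 2nd, 4th, 6th, ...), then shift every letter 3 places backward in the alphabet (wrapping around).
Working it through for "acrobat": intermediate "coa", final "zlx".

zlx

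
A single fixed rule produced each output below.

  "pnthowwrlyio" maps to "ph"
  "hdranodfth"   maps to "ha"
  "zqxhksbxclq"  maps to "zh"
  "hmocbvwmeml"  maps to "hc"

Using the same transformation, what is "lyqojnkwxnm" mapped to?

lo

Rule — keep one character in every 3, starting at position 1 (positions 1st, 4th, 7th, ...), then delete the last 2 characters.
Starting from "lyqojnkwxnm": after the first operation, "lokn"; after the second, "lo".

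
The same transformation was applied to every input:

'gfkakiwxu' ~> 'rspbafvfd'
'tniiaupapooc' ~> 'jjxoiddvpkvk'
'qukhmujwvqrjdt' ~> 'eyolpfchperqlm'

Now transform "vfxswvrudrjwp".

erkqasnrqmpym

The transformation: move the last 3 characters to the front (rotate right by 3), then shift every letter 5 places backward in the alphabet (wrapping around).
Working it through for "vfxswvrudrjwp": intermediate "jwpvfxswvrudr", final "erkqasnrqmpym".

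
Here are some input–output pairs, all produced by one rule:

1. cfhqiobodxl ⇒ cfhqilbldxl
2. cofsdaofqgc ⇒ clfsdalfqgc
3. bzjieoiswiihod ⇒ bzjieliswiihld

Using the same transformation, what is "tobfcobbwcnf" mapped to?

tlbfclbbwcnf

The pattern: replace every "o" with "l".
"tobfcobbwcnf" → "tlbfclbbwcnf".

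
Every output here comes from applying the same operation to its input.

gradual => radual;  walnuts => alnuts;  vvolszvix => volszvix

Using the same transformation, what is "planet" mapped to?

lanet

Rule — delete the first character.
So "planet" becomes "lanet".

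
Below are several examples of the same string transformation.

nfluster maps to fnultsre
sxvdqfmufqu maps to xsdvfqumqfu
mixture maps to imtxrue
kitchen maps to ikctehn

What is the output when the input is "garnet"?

Looking at the pairs, the operation is to swap each adjacent pair of characters (1↔2, 3↔4, ...).
So "garnet" becomes "agnrte".

agnrte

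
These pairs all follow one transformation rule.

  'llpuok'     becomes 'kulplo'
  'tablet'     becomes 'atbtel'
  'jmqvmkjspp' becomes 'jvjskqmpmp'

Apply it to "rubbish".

bubshri

The transformation: sort the characters into alphabetical order, then take characters alternately from the front and the back (1st, last, 2nd, 2nd-last, ...).
On "rubbish": the first step gives "bbhirsu", and the second then gives "bubshri".
(Check on "tablet": → "abeltt" → "atbtel" ✓)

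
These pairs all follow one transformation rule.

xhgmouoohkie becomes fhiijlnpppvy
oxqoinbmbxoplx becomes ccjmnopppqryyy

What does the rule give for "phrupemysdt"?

efinqqstuvz

In each case the input is transformed by: shift every letter 1 place forward in the alphabet (wrapping around), then sort the characters into alphabetical order.
Applying both steps to "phrupemysdt": "qisvqfnzteu", then "efinqqstuvz".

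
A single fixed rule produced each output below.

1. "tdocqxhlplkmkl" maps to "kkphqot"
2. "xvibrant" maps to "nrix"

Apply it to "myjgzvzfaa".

What's happening: reverse the string, then keep every other character starting from the second (positions 2nd, 4th, 6th, ...).
Working it through for "myjgzvzfaa": intermediate "aafzvzgjym", final "azzjm".
(Check on "tdocqxhlplkmkl": → "lkmklplhxqcodt" → "kkphqot" ✓)

azzjm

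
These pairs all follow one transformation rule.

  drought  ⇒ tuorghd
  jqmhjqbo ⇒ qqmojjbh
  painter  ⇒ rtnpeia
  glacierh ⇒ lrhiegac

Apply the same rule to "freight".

What's happening: sort the characters into reverse alphabetical order, then swap each adjacent pair of characters (1↔2, 3↔4, ...).
For "freight", step one produces "trihgfe"; step two turns that into "rthifge".

rthifge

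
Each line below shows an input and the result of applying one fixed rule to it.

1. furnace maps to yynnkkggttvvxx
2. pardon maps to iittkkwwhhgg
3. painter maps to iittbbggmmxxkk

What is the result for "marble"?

In each case the input is transformed by: double every character, then shift every letter 7 places backward in the alphabet (wrapping around).
Applying both steps to "marble": "mmaarrbbllee", then "ffttkkuueexx".

ffttkkuueexx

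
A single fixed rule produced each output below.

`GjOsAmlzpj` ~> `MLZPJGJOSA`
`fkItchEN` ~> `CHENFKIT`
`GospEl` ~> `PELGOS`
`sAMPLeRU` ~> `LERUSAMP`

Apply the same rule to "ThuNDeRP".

The pattern: swap the front and back halves of the string, then convert every letter to uppercase.
"ThuNDeRP" → "DeRPThuN" → "DERPTHUN".

DERPTHUN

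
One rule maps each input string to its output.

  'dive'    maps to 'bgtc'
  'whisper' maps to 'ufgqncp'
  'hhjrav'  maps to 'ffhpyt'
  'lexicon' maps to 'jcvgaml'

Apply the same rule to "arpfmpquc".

Rule — shift every letter 2 places backward in the alphabet (wrapping around).
So "arpfmpquc" becomes "ypndknosa".

ypndknosa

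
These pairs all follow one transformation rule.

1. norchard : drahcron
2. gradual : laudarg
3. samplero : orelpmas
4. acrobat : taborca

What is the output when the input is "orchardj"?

Each output is the input with this applied: reverse the string.
For "orchardj" the result is "jdrahcro".

jdrahcro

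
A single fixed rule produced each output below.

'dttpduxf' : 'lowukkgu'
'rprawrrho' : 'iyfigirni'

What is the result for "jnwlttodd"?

fuuaenckk

In each case the input is transformed by: move the last 3 characters to the front (rotate right by 3), then shift every letter 9 places backward in the alphabet (wrapping around).
For "jnwlttodd", step one produces "oddjnwltt"; step two turns that into "fuuaenckk".
(Check on "dttpduxf": → "uxfdttpd" → "lowukkgu" ✓)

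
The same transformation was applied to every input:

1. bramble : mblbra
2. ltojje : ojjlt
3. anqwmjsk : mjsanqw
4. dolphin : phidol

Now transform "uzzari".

zaruz

The transformation: delete the last character, then move the last 3 characters to the front (rotate right by 3).
On "uzzari": the first step gives "uzzar", and the second then gives "zaruz".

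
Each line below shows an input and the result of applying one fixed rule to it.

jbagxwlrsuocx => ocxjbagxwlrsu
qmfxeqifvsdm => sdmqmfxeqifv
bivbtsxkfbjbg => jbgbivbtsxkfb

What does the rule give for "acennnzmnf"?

Rule — move the last 3 characters to the front (rotate right by 3).
On "acennnzmnf" that produces "mnfacennnz".

mnfacennnz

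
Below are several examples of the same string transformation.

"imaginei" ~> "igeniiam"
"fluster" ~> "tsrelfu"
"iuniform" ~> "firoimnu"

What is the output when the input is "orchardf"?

ahdrofcr

Rule — move the first 3 characters to the end (rotate left by 3), then swap each adjacent pair of characters (1↔2, 3↔4, ...).
For "orchardf", step one produces "hardforc"; step two turns that into "ahdrofcr".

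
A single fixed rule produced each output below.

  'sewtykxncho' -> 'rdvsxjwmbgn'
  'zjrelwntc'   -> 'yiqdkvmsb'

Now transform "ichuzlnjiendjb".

hbgtykmihdmcia

Looking at the pairs, the operation is to shift every letter 1 place backward in the alphabet (wrapping around).
On "ichuzlnjiendjb" that produces "hbgtykmihdmcia".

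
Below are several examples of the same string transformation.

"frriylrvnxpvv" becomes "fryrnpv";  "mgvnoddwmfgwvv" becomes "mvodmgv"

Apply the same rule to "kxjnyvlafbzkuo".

In each case the input is transformed by: keep every other character starting from the first (positions 1st, 3rd, 5th, ...).
So "kxjnyvlafbzkuo" becomes "kjylfzu".

kjylfzu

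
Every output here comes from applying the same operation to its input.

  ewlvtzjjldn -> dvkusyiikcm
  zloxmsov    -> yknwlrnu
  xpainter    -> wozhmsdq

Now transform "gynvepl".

fxmudok

Rule — shift every letter 1 place backward in the alphabet (wrapping around).
"gynvepl" → "fxmudok".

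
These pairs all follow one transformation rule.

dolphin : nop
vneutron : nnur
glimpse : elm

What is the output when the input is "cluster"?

rls

Each output is the input with this applied: move the last 2 characters to the front (rotate right by 2), then keep every other character starting from the second (positions 2nd, 4th, 6th, ...).
On "cluster": the first step gives "erclust", and the second then gives "rls".
(Check on "dolphin": → "indolph" → "nop" ✓)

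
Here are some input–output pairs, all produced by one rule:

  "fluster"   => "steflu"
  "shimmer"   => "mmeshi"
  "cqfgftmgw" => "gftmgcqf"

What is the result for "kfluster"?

ustekfl

The transformation: delete the last character, then move the first 3 characters to the end (rotate left by 3).
For "kfluster", step one produces "kfluste"; step two turns that into "ustekfl".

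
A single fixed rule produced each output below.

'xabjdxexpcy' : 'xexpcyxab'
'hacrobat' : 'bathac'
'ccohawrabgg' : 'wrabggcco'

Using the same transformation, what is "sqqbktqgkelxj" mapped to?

In each case the input is transformed by: move the first 3 characters to the end (rotate left by 3), then delete the first 2 characters.
For "sqqbktqgkelxj", step one produces "bktqgkelxjsqq"; step two turns that into "tqgkelxjsqq".

tqgkelxjsqq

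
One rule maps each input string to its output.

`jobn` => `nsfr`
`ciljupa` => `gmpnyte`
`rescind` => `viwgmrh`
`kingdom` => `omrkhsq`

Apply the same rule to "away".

eaec

The transformation: shift every letter 4 places forward in the alphabet (wrapping around).
So "away" becomes "eaec".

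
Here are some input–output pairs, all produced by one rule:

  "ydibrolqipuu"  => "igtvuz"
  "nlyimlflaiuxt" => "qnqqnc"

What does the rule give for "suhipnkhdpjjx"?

In each case the input is transformed by: keep every other character starting from the second (positions 2nd, 4th, 6th, ...), then shift every letter 5 places forward in the alphabet (wrapping around).
"suhipnkhdpjjx" → "uinhpj" → "znsmuo".
(Check on "nlyimlflaiuxt": → "lillix" → "qnqqnc" ✓)

znsmuo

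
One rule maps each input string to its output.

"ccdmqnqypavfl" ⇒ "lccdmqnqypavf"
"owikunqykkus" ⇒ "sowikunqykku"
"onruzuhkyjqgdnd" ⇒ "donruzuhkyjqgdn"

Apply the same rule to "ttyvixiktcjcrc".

cttyvixiktcjcr

Looking at the pairs, the operation is to move the last character to the front.
For "ttyvixiktcjcrc" the result is "cttyvixiktcjcr".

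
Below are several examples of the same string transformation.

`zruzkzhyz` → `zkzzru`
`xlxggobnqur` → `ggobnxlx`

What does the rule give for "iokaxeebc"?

axeiok

Each output is the input with this applied: delete the last 3 characters, then move the first 3 characters to the end (rotate left by 3).
Working it through for "iokaxeebc": intermediate "iokaxe", final "axeiok".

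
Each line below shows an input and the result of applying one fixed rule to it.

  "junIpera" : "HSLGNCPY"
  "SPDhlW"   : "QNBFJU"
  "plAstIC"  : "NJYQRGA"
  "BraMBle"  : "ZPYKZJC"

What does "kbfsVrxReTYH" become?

The rule is to shift every letter 2 places backward in the alphabet (wrapping around), then convert every letter to uppercase.
Working it through for "kbfsVrxReTYH": intermediate "izdqTpvPcRWF", final "IZDQTPVPCRWF".

IZDQTPVPCRWF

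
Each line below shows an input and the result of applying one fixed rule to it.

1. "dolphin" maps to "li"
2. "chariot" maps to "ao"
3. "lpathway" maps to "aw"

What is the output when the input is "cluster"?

ue

The transformation: keep one character in every 3, starting at position 3 (positions 3rd, 6th, 9th, ...).
"cluster" → "ue".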